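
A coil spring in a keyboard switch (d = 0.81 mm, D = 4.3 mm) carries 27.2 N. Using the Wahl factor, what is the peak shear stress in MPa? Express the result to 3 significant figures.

723 MPa

Spring index C = D/d = 4.3/0.81 = 5.3086
K_W = (4C−1)/(4C−4) + 0.615/C = 20.235/17.235 + 0.1158 = 1.2899
τ₀ = 8FD/(πd³) = 8·27.2·4.3/(π·0.81³) = 935.68/1.6696 = 560.43 MPa
τ_max = K·τ₀ = 1.2899 × 560.43 = 722.91 MPa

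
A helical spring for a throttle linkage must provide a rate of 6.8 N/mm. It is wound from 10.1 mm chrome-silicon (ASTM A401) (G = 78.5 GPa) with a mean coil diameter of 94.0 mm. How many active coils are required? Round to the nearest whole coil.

N_a = Gd⁴/(8D³k) = (78.5×10³ × 10.1⁴)/(8 × 94.0³ × 6.8)
    = 8.16874e+08 / 4.51838e+07 = 18.08 → 18 coils

18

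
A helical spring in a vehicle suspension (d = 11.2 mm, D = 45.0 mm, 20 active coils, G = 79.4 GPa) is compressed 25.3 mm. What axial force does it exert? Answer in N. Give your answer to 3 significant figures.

k = Gd⁴/(8D³N_a) = (79.4×10³)(11.2⁴)/(8·45.0³·20) = 85.691 N/mm
F = k·δ = 85.691 × 25.3 = 2168 N

2170 N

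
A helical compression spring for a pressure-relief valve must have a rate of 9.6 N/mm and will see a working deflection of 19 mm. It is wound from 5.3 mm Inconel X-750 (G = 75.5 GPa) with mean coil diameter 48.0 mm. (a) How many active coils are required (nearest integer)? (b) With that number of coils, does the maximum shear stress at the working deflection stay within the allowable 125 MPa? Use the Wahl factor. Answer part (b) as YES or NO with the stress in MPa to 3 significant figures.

N_a = Gd⁴/(8D³k) = (75.5×10³)(5.3⁴)/(8·48.0³·9.6) = 7.014 → N_a = 7
Actual rate k = Gd⁴/(8D³·7) = 9.6192 N/mm
Working load F = kδ = 9.6192·19 = 182.76 N
C = 48.0/5.3 = 9.0566; K_W = (4C−1)/(4C−4)+0.615/C = 1.1610
τ_max = K_W·8FD/(πd³) = 1.1610·150.05 = 174.21 MPa
τ_max > 125 MPa → exceeds allowable

(a) 7 coils; (b) NO, τ_max = 174 MPa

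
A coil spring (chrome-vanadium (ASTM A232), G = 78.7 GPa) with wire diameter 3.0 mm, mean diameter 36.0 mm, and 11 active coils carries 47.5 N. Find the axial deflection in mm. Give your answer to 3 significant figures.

k = Gd⁴/(8D³N_a) = (78.7×10³)(3.0⁴)/(8·36.0³·11) = 1.5526 N/mm
δ = F/k = 47.5 / 1.5526 = 30.593 mm

30.6 mm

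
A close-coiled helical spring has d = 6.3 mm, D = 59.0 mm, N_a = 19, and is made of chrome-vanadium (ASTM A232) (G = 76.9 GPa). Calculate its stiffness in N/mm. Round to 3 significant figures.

3.88 N/mm

k = Gd⁴/(8D³N_a) = (76.9×10³ × 6.3⁴) / (8 × 59.0³ × 19)
  = 1.2114e+08 / 3.12176e+07 = 3.8805 N/mm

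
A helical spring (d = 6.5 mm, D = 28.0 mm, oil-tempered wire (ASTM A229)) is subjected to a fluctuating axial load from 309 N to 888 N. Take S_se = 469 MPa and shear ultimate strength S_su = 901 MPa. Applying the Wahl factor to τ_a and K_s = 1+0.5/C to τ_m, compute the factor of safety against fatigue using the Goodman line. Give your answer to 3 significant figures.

C = D/d = 28.0/6.5 = 4.3077; K_W = (4C−1)/(4C−4)+0.615/C = 1.3695; K_s = 1+0.5/C = 1.1161
F_a = (F_max−F_min)/2 = 289.5 N; F_m = (F_max+F_min)/2 = 598.5 N
τ_a = K_W·8F_aD/(πd³) = 1.3695 × 75.163 = 102.94 MPa
τ_m = K_s·8F_mD/(πd³) = 1.1161 × 155.39 = 173.43 MPa
Goodman: 1/n_f = τ_a/S_se + τ_m/S_su = 102.94/469 + 173.43/901 = 0.21948 + 0.19248 = 0.41196
n_f = 1/0.41196 = 2.427

2.43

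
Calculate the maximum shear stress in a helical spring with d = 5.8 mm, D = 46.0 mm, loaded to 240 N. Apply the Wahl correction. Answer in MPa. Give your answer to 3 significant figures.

171 MPa

Spring index C = D/d = 46.0/5.8 = 7.9310
K_W = (4C−1)/(4C−4) + 0.615/C = 30.724/27.724 + 0.0775 = 1.1858
τ₀ = 8FD/(πd³) = 8·240·46.0/(π·5.8³) = 88320/612.96 = 144.09 MPa
τ_max = K·τ₀ = 1.1858 × 144.09 = 170.85 MPa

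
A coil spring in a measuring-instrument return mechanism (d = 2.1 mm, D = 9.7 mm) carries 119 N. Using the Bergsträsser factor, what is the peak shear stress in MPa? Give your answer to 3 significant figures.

Spring index C = D/d = 9.7/2.1 = 4.6190
K_B = (4C+2)/(4C−3) = 20.476/15.476 = 1.3231
τ₀ = 8FD/(πd³) = 8·119·9.7/(π·2.1³) = 9234.4/29.094 = 317.4 MPa
τ_max = K·τ₀ = 1.3231 × 317.4 = 419.94 MPa

420 MPa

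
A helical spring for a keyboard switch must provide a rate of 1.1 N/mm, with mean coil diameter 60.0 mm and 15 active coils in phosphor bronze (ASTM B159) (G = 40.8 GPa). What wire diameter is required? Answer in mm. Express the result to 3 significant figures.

d = (8D³N_a·k / G)^(1/4) = (8·60.0³·15·1.1 / (40.8×10³))^0.25
  = (698.82)^0.25 = 5.1415 mm

5.14 mm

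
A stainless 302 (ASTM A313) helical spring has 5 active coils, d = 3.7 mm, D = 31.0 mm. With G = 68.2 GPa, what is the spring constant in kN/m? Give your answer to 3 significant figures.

10.7 kN/m

k = Gd⁴/(8D³N_a) = (68.2×10³ × 3.7⁴) / (8 × 31.0³ × 5)
  = 1.27818e+07 / 1.19164e+06 = 10.726 N/mm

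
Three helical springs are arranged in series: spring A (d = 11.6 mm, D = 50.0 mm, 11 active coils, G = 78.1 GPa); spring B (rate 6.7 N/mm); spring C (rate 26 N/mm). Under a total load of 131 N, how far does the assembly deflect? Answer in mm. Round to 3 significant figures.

25.6 mm

k_A = Gd⁴/(8D³N_a) = (78.1×10³)(11.6⁴)/(8·50.0³·11) = 128.56 N/mm
Series: 1/k_eq = 1/128.56 + 1/6.7 + 1/26 = 0.19549; k_eq = 5.1152 N/mm
δ = F/k_eq = 131/5.1152 = 25.61 mm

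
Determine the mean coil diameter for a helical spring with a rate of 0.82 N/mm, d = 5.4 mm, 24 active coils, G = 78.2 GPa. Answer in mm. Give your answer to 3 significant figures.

75.0 mm

D = (Gd⁴/(8N_a·k))^(1/3) = (78.2×10³·5.4⁴/(8·24·0.82))^(1/3)
  = (422344)^(1/3) = 75.0278 mm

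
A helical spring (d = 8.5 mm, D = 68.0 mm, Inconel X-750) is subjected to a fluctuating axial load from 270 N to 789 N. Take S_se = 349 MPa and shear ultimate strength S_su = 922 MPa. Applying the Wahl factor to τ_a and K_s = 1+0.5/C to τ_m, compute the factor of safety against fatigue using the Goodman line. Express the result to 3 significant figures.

2.38

C = D/d = 68.0/8.5 = 8.0000; K_W = (4C−1)/(4C−4)+0.615/C = 1.1840; K_s = 1+0.5/C = 1.0625
F_a = (F_max−F_min)/2 = 259.5 N; F_m = (F_max+F_min)/2 = 529.5 N
τ_a = K_W·8F_aD/(πd³) = 1.1840 × 73.169 = 86.634 MPa
τ_m = K_s·8F_mD/(πd³) = 1.0625 × 149.3 = 158.63 MPa
Goodman: 1/n_f = τ_a/S_se + τ_m/S_su = 86.634/349 + 158.63/922 = 0.24823 + 0.17205 = 0.42029
n_f = 1/0.42029 = 2.379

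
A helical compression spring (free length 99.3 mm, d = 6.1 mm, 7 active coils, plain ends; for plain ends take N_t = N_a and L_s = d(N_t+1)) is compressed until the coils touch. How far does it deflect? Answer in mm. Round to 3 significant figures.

N_t = 7; L_s = 6.1·8 = 48.8 mm
δ_solid = L₀ − L_s = 99.3 − 48.8 = 50.5 mm

50.5 mm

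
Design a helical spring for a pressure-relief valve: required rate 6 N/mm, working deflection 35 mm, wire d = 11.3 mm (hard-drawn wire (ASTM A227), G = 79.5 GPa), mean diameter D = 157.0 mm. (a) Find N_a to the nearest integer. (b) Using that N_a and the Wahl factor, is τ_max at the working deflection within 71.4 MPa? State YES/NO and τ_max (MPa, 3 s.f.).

N_a = Gd⁴/(8D³k) = (79.5×10³)(11.3⁴)/(8·157.0³·6) = 6.978 → N_a = 7
Actual rate k = Gd⁴/(8D³·7) = 5.9813 N/mm
Working load F = kδ = 5.9813·35 = 209.34 N
C = 157.0/11.3 = 13.8938; K_W = (4C−1)/(4C−4)+0.615/C = 1.1024
τ_max = K_W·8FD/(πd³) = 1.1024·58.005 = 63.947 MPa
τ_max ≤ 71.4 MPa → acceptable

(a) 7 coils; (b) YES, τ_max = 63.9 MPa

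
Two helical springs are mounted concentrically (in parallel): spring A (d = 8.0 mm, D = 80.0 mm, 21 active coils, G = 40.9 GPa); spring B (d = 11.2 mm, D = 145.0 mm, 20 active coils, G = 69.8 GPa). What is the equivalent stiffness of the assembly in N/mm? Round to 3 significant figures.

4.20 N/mm

k_A = Gd⁴/(8D³N_a) = (40.9×10³)(8.0⁴)/(8·80.0³·21) = 1.9476 N/mm
k_B = Gd⁴/(8D³N_a) = (69.8×10³)(11.2⁴)/(8·145.0³·20) = 2.2517 N/mm
Parallel: k_eq = 1.9476 + 2.2517 = 4.1993 N/mm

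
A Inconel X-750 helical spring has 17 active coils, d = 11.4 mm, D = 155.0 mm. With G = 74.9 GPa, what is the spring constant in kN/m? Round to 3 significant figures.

k = Gd⁴/(8D³N_a) = (74.9×10³ × 11.4⁴) / (8 × 155.0³ × 17)
  = 1.26503e+09 / 5.06447e+08 = 2.4979 N/mm

2.50 kN/m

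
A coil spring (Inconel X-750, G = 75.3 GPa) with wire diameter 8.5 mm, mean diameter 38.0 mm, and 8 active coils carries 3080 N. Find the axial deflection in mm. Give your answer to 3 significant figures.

k = Gd⁴/(8D³N_a) = (75.3×10³)(8.5⁴)/(8·38.0³·8) = 111.93 N/mm
δ = F/k = 3080 / 111.93 = 27.518 mm

27.5 mm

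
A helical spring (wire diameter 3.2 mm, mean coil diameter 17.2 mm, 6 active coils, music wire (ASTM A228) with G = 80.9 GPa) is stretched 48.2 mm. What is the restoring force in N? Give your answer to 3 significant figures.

k = Gd⁴/(8D³N_a) = (80.9×10³)(3.2⁴)/(8·17.2³·6) = 34.731 N/mm
F = k·δ = 34.731 × 48.2 = 1674.1 N

1670 N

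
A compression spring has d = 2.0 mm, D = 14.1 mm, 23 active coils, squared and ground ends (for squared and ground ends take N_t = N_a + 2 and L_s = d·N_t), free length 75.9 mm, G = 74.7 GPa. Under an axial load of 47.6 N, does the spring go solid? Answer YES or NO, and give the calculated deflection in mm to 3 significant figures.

NO, δ = 20.5 mm

k = Gd⁴/(8D³N_a) = (74.7×10³)(2.0⁴)/(8·14.1³·23) = 2.3172 N/mm
N_t = 25; L_s = 2.0·25 = 50 mm; δ_solid = L₀ − L_s = 75.9 − 50 = 25.9 mm
δ = F/k = 47.6/2.3172 = 20.542 mm
δ < δ_solid → spring does not go solid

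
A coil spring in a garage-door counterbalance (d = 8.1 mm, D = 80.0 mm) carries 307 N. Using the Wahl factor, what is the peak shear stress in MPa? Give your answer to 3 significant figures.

135 MPa

Spring index C = D/d = 80.0/8.1 = 9.8765
K_W = (4C−1)/(4C−4) + 0.615/C = 38.506/35.506 + 0.0623 = 1.1468
τ₀ = 8FD/(πd³) = 8·307·80.0/(π·8.1³) = 196480/1669.6 = 117.68 MPa
τ_max = K·τ₀ = 1.1468 × 117.68 = 134.95 MPa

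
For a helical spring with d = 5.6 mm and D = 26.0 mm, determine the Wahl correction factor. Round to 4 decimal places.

1.3383

C = D/d = 26.0/5.6 = 4.6429
K_W = (4C−1)/(4C−4) + 0.615/C = 17.571/14.571 + 0.1325 = 1.3383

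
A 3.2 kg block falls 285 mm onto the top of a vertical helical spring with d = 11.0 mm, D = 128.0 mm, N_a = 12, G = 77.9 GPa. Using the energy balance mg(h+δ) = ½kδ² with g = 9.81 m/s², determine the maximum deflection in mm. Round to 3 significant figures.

k = Gd⁴/(8D³N_a) = (77.9×10³)(11.0⁴)/(8·128.0³·12) = 5.6651 N/mm
W = mg = 3.2 × 9.81 = 31.392 N
½kδ² − Wδ − Wh = 0 → δ = (W + √(W² + 2kWh))/k
δ = (31.392 + √(985.46 + 101368))/5.6651 = (31.392 + 319.93)/5.6651 = 62.015 mm

62.0 mm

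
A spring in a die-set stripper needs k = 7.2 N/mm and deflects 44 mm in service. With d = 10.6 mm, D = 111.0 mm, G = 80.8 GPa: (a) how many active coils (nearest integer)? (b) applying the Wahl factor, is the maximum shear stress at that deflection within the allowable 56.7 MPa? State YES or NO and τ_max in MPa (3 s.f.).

N_a = Gd⁴/(8D³k) = (80.8×10³)(10.6⁴)/(8·111.0³·7.2) = 12.95 → N_a = 13
Actual rate k = Gd⁴/(8D³·13) = 7.1719 N/mm
Working load F = kδ = 7.1719·44 = 315.56 N
C = 111.0/10.6 = 10.4717; K_W = (4C−1)/(4C−4)+0.615/C = 1.1379
τ_max = K_W·8FD/(πd³) = 1.1379·74.891 = 85.22 MPa
τ_max > 56.7 MPa → exceeds allowable

(a) 13 coils; (b) NO, τ_max = 85.2 MPa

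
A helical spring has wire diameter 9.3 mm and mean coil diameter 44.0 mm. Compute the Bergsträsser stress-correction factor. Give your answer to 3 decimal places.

1.314

C = D/d = 44.0/9.3 = 4.7312
K_B = (4C+2)/(4C−3) = 20.925/15.925 = 1.3140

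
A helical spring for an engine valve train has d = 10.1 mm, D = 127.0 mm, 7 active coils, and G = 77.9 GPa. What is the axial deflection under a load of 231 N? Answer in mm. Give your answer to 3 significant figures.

32.7 mm

k = Gd⁴/(8D³N_a) = (77.9×10³)(10.1⁴)/(8·127.0³·7) = 7.0668 N/mm
δ = F/k = 231 / 7.0668 = 32.688 mm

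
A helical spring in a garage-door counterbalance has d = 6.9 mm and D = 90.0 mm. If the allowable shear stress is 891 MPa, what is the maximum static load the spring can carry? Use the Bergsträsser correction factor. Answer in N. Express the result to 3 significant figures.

1160 N

C = D/d = 90.0/6.9 = 13.0435
K_B = (4C+2)/(4C−3) = 54.174/49.174 = 1.1017
τ_max = K·8FD/(πd³) → F_max = τ_allow·πd³/(8DK)
F_max = 891·π·6.9³/(8·90.0·1.1017) = 9.1955e+05/793.21 = 1159.3 N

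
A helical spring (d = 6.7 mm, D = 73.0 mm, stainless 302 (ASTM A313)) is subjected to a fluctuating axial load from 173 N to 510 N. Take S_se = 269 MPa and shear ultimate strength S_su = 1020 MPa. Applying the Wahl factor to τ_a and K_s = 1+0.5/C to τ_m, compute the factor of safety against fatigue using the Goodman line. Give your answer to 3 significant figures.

C = D/d = 73.0/6.7 = 10.8955; K_W = (4C−1)/(4C−4)+0.615/C = 1.1322; K_s = 1+0.5/C = 1.0459
F_a = (F_max−F_min)/2 = 168.5 N; F_m = (F_max+F_min)/2 = 341.5 N
τ_a = K_W·8F_aD/(πd³) = 1.1322 × 104.15 = 117.92 MPa
τ_m = K_s·8F_mD/(πd³) = 1.0459 × 211.07 = 220.76 MPa
Goodman: 1/n_f = τ_a/S_se + τ_m/S_su = 117.92/269 + 220.76/1020 = 0.43835 + 0.21643 = 0.65478
n_f = 1/0.65478 = 1.527

1.53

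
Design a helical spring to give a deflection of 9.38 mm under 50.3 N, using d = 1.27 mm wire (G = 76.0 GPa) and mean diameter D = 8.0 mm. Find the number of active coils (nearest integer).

9

Required rate k = F/δ = 50.3/9.38 = 5.3625 N/mm
N_a = Gd⁴/(8D³k) = (76.0×10³ × 1.27⁴)/(8 × 8.0³ × 5.3625)
    = 197710 / 21964.7 = 9.001 → 9 coils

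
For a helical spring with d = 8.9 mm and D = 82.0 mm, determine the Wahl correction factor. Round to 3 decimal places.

1.158

C = D/d = 82.0/8.9 = 9.2135
K_W = (4C−1)/(4C−4) + 0.615/C = 35.854/32.854 + 0.0668 = 1.1581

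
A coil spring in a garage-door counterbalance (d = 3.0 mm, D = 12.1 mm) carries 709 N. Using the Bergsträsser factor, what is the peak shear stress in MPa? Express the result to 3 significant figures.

1120 MPa

Spring index C = D/d = 12.1/3.0 = 4.0333
K_B = (4C+2)/(4C−3) = 18.133/13.133 = 1.3807
τ₀ = 8FD/(πd³) = 8·709·12.1/(π·3.0³) = 68631.2/84.823 = 809.11 MPa
τ_max = K·τ₀ = 1.3807 × 809.11 = 1117.1 MPa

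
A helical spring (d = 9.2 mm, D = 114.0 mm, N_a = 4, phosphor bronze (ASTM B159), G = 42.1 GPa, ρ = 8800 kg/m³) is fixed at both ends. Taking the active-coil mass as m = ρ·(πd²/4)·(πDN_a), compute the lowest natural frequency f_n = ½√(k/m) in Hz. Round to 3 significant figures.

k = Gd⁴/(8D³N_a) = (42.1×10³)(9.2⁴)/(8·114.0³·4) = 6.3616 N/mm = 6361.6 N/m
Wire length L = πDN_a = π·114.0·4 = 1432.6 mm
m = ρ·(πd²/4)·L = 8800 × 66.476×10⁻⁶ m² × 1.4326 m = 0.83804 kg
f_n = ½√(k/m) = 0.5·√(6361.6/0.83804) = 0.5·√(7591.1) = 43.564 Hz

43.6 Hz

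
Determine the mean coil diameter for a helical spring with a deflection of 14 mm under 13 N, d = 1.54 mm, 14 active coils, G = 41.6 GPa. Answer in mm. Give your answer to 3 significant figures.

Required rate k = F/δ = 13/14 = 0.92857 N/mm
D = (Gd⁴/(8N_a·k))^(1/3) = (41.6×10³·1.54⁴/(8·14·0.92857))^(1/3)
  = (2249.79)^(1/3) = 13.1033 mm

13.1 mm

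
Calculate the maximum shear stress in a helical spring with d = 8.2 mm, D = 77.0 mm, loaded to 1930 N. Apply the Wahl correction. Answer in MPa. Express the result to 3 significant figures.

Spring index C = D/d = 77.0/8.2 = 9.3902
K_W = (4C−1)/(4C−4) + 0.615/C = 36.561/33.561 + 0.0655 = 1.1549
τ₀ = 8FD/(πd³) = 8·1930·77.0/(π·8.2³) = 1.18888e+06/1732.2 = 686.35 MPa
τ_max = K·τ₀ = 1.1549 × 686.35 = 792.66 MPa

793 MPa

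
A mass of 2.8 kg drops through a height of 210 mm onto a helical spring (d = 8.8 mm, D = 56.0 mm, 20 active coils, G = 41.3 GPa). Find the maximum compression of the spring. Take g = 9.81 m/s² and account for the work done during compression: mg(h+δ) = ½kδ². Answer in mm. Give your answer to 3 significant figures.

39.4 mm

k = Gd⁴/(8D³N_a) = (41.3×10³)(8.8⁴)/(8·56.0³·20) = 8.8145 N/mm
W = mg = 2.8 × 9.81 = 27.468 N
½kδ² − Wδ − Wh = 0 → δ = (W + √(W² + 2kWh))/k
δ = (27.468 + √(754.49 + 101689))/8.8145 = (27.468 + 320.07)/8.8145 = 39.428 mm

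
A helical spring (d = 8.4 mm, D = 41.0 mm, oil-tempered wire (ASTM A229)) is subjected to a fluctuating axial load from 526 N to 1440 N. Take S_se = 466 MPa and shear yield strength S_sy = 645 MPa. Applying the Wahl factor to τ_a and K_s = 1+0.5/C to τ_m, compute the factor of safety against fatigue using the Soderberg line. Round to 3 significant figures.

1.91

C = D/d = 41.0/8.4 = 4.8810; K_W = (4C−1)/(4C−4)+0.615/C = 1.3193; K_s = 1+0.5/C = 1.1024
F_a = (F_max−F_min)/2 = 457 N; F_m = (F_max+F_min)/2 = 983 N
τ_a = K_W·8F_aD/(πd³) = 1.3193 × 80.501 = 106.2 MPa
τ_m = K_s·8F_mD/(πd³) = 1.1024 × 173.16 = 190.89 MPa
Soderberg: 1/n_f = τ_a/S_se + τ_m/S_sy = 106.2/466 + 190.89/645 = 0.22790 + 0.29596 = 0.52386
n_f = 1/0.52386 = 1.909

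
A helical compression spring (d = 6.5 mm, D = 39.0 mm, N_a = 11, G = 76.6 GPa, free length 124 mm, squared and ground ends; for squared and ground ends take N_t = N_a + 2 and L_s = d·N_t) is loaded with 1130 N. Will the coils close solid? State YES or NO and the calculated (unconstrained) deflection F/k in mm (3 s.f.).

k = Gd⁴/(8D³N_a) = (76.6×10³)(6.5⁴)/(8·39.0³·11) = 26.194 N/mm
N_t = 13; L_s = 6.5·13 = 84.5 mm; δ_solid = L₀ − L_s = 124 − 84.5 = 39.5 mm
δ = F/k = 1130/26.194 = 43.139 mm
δ ≥ δ_solid → spring goes solid

YES, δ = 43.1 mm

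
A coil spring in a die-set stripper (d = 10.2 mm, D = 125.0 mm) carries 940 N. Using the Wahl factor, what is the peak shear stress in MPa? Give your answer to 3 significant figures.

315 MPa

Spring index C = D/d = 125.0/10.2 = 12.2549
K_W = (4C−1)/(4C−4) + 0.615/C = 48.020/45.020 + 0.0502 = 1.1168
τ₀ = 8FD/(πd³) = 8·940·125.0/(π·10.2³) = 940000/3333.9 = 281.95 MPa
τ_max = K·τ₀ = 1.1168 × 281.95 = 314.89 MPa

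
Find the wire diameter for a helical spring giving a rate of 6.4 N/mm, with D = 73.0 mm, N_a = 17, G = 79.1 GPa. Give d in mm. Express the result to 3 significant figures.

d = (8D³N_a·k / G)^(1/4) = (8·73.0³·17·6.4 / (79.1×10³))^0.25
  = (4280.7)^0.25 = 8.0887 mm

8.09 mm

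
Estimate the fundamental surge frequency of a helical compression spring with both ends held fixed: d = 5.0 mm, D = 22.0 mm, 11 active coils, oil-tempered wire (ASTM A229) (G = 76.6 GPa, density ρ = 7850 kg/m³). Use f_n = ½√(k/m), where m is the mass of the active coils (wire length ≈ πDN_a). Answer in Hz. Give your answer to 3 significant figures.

k = Gd⁴/(8D³N_a) = (76.6×10³)(5.0⁴)/(8·22.0³·11) = 51.093 N/mm = 51093 N/m
Wire length L = πDN_a = π·22.0·11 = 760.27 mm
m = ρ·(πd²/4)·L = 7850 × 19.635×10⁻⁶ m² × 0.76027 m = 0.11718 kg
f_n = ½√(k/m) = 0.5·√(51093/0.11718) = 0.5·√(4.3601e+05) = 330.15 Hz

330 Hz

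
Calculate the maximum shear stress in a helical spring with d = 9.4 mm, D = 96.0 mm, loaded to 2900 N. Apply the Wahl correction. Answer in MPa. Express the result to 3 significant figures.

974 MPa

Spring index C = D/d = 96.0/9.4 = 10.2128
K_W = (4C−1)/(4C−4) + 0.615/C = 39.851/36.851 + 0.0602 = 1.1416
τ₀ = 8FD/(πd³) = 8·2900·96.0/(π·9.4³) = 2.2272e+06/2609.4 = 853.54 MPa
τ_max = K·τ₀ = 1.1416 × 853.54 = 974.43 MPa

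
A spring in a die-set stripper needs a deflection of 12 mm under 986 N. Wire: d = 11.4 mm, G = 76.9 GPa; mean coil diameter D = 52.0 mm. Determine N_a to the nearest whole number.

Required rate k = F/δ = 986/12 = 82.167 N/mm
N_a = Gd⁴/(8D³k) = (76.9×10³ × 11.4⁴)/(8 × 52.0³ × 82.167)
    = 1.29881e+09 / 9.24263e+07 = 14.05 → 14 coils

14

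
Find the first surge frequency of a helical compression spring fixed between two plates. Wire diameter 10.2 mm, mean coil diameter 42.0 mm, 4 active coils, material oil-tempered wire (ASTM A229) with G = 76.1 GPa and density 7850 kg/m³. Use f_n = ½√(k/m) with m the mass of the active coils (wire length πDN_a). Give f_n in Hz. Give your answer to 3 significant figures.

k = Gd⁴/(8D³N_a) = (76.1×10³)(10.2⁴)/(8·42.0³·4) = 347.45 N/mm = 3.4745e+05 N/m
Wire length L = πDN_a = π·42.0·4 = 527.79 mm
m = ρ·(πd²/4)·L = 7850 × 81.713×10⁻⁶ m² × 0.52779 m = 0.33855 kg
f_n = ½√(k/m) = 0.5·√(3.4745e+05/0.33855) = 0.5·√(1.0263e+06) = 506.53 Hz

507 Hz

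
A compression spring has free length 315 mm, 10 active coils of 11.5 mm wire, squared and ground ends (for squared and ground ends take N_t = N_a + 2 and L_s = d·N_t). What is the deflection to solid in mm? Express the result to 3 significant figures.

177 mm

N_t = 12; L_s = 11.5·12 = 138 mm
δ_solid = L₀ − L_s = 315 − 138 = 177 mm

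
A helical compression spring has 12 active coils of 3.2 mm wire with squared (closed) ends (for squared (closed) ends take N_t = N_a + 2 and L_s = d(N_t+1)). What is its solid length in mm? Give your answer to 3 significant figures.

squared (closed) ends: N_t = N_a + 2 = 12 + 2 = 14
L_s = d·(N_t+1) = 3.2 × 15 = 48 mm

48.0 mm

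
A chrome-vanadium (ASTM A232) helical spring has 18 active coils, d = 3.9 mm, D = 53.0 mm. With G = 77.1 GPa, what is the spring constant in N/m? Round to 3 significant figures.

k = Gd⁴/(8D³N_a) = (77.1×10³ × 3.9⁴) / (8 × 53.0³ × 18)
  = 1.78366e+07 / 2.14383e+07 = 0.832 N/mm = 832 N/m

832 N/m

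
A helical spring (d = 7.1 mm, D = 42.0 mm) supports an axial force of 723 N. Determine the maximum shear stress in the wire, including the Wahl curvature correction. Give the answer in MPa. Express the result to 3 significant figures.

Spring index C = D/d = 42.0/7.1 = 5.9155
K_W = (4C−1)/(4C−4) + 0.615/C = 22.662/19.662 + 0.1040 = 1.2565
τ₀ = 8FD/(πd³) = 8·723·42.0/(π·7.1³) = 242928/1124.4 = 216.05 MPa
τ_max = K·τ₀ = 1.2565 × 216.05 = 271.48 MPa

271 MPa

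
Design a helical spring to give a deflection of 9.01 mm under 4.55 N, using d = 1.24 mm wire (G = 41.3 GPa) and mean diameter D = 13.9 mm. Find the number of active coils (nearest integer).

Required rate k = F/δ = 4.55/9.01 = 0.50499 N/mm
N_a = Gd⁴/(8D³k) = (41.3×10³ × 1.24⁴)/(8 × 13.9³ × 0.50499)
    = 97642 / 10849.8 = 8.999 → 9 coils

9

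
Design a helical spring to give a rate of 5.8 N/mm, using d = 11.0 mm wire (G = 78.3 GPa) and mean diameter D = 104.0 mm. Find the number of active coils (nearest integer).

N_a = Gd⁴/(8D³k) = (78.3×10³ × 11.0⁴)/(8 × 104.0³ × 5.8)
    = 1.14639e+09 / 5.21937e+07 = 21.96 → 22 coils

22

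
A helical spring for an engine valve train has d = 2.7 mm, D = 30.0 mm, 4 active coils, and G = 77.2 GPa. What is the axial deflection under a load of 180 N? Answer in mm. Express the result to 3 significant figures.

k = Gd⁴/(8D³N_a) = (77.2×10³)(2.7⁴)/(8·30.0³·4) = 4.7485 N/mm
δ = F/k = 180 / 4.7485 = 37.907 mm

37.9 mm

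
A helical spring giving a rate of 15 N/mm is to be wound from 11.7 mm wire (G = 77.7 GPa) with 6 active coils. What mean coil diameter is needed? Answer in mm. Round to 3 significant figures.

126 mm

D = (Gd⁴/(8N_a·k))^(1/3) = (77.7×10³·11.7⁴/(8·6·15))^(1/3)
  = (2.02224e+06)^(1/3) = 126.4573 mm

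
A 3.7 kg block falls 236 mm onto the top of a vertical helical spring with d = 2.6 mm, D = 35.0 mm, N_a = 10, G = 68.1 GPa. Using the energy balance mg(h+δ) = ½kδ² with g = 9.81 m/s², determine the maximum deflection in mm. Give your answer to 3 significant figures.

183 mm

k = Gd⁴/(8D³N_a) = (68.1×10³)(2.6⁴)/(8·35.0³·10) = 0.90729 N/mm
W = mg = 3.7 × 9.81 = 36.297 N
½kδ² − Wδ − Wh = 0 → δ = (W + √(W² + 2kWh))/k
δ = (36.297 + √(1317.5 + 15543.9))/0.90729 = (36.297 + 129.85)/0.90729 = 183.13 mm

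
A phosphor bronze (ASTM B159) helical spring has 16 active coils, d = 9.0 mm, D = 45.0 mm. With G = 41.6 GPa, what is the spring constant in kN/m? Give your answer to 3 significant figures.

23.4 kN/m

k = Gd⁴/(8D³N_a) = (41.6×10³ × 9.0⁴) / (8 × 45.0³ × 16)
  = 2.72938e+08 / 1.1664e+07 = 23.4 N/mm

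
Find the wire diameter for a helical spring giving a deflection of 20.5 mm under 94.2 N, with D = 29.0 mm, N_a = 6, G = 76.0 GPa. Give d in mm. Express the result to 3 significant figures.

2.90 mm

Required rate k = F/δ = 94.2/20.5 = 4.5951 N/mm
d = (8D³N_a·k / G)^(1/4) = (8·29.0³·6·4.5951 / (76.0×10³))^0.25
  = (70.781)^0.25 = 2.9005 mm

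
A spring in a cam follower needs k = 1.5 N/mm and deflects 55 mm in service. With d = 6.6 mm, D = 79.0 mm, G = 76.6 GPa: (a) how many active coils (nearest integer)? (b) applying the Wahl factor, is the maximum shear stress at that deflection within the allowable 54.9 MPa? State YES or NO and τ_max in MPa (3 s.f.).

N_a = Gd⁴/(8D³k) = (76.6×10³)(6.6⁴)/(8·79.0³·1.5) = 24.57 → N_a = 25
Actual rate k = Gd⁴/(8D³·25) = 1.474 N/mm
Working load F = kδ = 1.474·55 = 81.069 N
C = 79.0/6.6 = 11.9697; K_W = (4C−1)/(4C−4)+0.615/C = 1.1197
τ_max = K_W·8FD/(πd³) = 1.1197·56.727 = 63.52 MPa
τ_max > 54.9 MPa → exceeds allowable

(a) 25 coils; (b) NO, τ_max = 63.5 MPa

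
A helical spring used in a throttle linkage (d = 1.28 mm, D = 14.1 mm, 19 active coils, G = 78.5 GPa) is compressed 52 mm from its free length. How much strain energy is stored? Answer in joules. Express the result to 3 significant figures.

k = Gd⁴/(8D³N_a) = (78.5×10³)(1.28⁴)/(8·14.1³·19) = 0.49455 N/mm
U = ½kδ² = 0.5 × 0.49455 × 52² = 668.63 N·mm = 0.66863 J

0.669 J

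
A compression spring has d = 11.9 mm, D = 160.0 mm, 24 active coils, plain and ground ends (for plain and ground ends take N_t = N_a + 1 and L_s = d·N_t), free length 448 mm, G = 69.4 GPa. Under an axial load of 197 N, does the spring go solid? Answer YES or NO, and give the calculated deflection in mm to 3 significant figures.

k = Gd⁴/(8D³N_a) = (69.4×10³)(11.9⁴)/(8·160.0³·24) = 1.7696 N/mm
N_t = 25; L_s = 11.9·25 = 297.5 mm; δ_solid = L₀ − L_s = 448 − 297.5 = 150.5 mm
δ = F/k = 197/1.7696 = 111.32 mm
δ < δ_solid → spring does not go solid

NO, δ = 111 mm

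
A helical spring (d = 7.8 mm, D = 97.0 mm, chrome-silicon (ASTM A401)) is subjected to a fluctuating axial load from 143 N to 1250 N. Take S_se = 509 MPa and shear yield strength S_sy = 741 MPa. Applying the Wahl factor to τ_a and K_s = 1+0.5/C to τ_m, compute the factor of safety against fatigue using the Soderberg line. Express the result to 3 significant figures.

0.877

C = D/d = 97.0/7.8 = 12.4359; K_W = (4C−1)/(4C−4)+0.615/C = 1.1150; K_s = 1+0.5/C = 1.0402
F_a = (F_max−F_min)/2 = 553.5 N; F_m = (F_max+F_min)/2 = 696.5 N
τ_a = K_W·8F_aD/(πd³) = 1.1150 × 288.1 = 321.24 MPa
τ_m = K_s·8F_mD/(πd³) = 1.0402 × 362.53 = 377.11 MPa
Soderberg: 1/n_f = τ_a/S_se + τ_m/S_sy = 321.24/509 + 377.11/741 = 0.63113 + 0.50892 = 1.14
n_f = 1/1.14 = 0.8772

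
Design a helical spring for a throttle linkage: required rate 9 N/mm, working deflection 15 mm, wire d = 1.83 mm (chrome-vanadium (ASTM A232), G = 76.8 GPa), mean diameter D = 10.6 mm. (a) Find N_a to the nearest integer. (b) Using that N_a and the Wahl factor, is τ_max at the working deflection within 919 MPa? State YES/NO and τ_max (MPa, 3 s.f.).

N_a = Gd⁴/(8D³k) = (76.8×10³)(1.83⁴)/(8·10.6³·9) = 10.04 → N_a = 10
Actual rate k = Gd⁴/(8D³·10) = 9.0398 N/mm
Working load F = kδ = 9.0398·15 = 135.6 N
C = 10.6/1.83 = 5.7923; K_W = (4C−1)/(4C−4)+0.615/C = 1.2627
τ_max = K_W·8FD/(πd³) = 1.2627·597.23 = 754.11 MPa
τ_max ≤ 919 MPa → acceptable

(a) 10 coils; (b) YES, τ_max = 754 MPa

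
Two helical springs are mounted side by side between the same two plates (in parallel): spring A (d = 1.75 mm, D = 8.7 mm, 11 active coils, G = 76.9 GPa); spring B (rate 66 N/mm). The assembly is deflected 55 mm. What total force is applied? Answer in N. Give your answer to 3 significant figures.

4310 N

k_A = Gd⁴/(8D³N_a) = (76.9×10³)(1.75⁴)/(8·8.7³·11) = 12.446 N/mm
Parallel: k_eq = 12.446 + 66 = 78.446 N/mm
F = k_eq·δ = 78.446·55 = 4314.5 N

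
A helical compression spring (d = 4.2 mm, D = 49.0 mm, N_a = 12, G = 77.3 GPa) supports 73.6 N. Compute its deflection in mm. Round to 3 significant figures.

k = Gd⁴/(8D³N_a) = (77.3×10³)(4.2⁴)/(8·49.0³·12) = 2.1297 N/mm
δ = F/k = 73.6 / 2.1297 = 34.559 mm

34.6 mm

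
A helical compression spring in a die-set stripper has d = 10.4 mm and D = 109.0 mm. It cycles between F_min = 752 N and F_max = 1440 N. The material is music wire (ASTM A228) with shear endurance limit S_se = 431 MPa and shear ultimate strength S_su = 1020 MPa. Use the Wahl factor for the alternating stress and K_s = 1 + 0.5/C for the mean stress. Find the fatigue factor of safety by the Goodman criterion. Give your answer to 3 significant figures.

C = D/d = 109.0/10.4 = 10.4808; K_W = (4C−1)/(4C−4)+0.615/C = 1.1378; K_s = 1+0.5/C = 1.0477
F_a = (F_max−F_min)/2 = 344 N; F_m = (F_max+F_min)/2 = 1096 N
τ_a = K_W·8F_aD/(πd³) = 1.1378 × 84.884 = 96.58 MPa
τ_m = K_s·8F_mD/(πd³) = 1.0477 × 270.44 = 283.35 MPa
Goodman: 1/n_f = τ_a/S_se + τ_m/S_su = 96.58/431 + 283.35/1020 = 0.22408 + 0.27779 = 0.50187
n_f = 1/0.50187 = 1.993

1.99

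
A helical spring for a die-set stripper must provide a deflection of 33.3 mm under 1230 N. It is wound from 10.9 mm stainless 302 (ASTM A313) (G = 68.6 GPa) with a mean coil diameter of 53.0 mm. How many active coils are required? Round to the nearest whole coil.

22

Required rate k = F/δ = 1230/33.3 = 36.937 N/mm
N_a = Gd⁴/(8D³k) = (68.6×10³ × 10.9⁴)/(8 × 53.0³ × 36.937)
    = 9.68345e+08 / 4.39925e+07 = 22.01 → 22 coils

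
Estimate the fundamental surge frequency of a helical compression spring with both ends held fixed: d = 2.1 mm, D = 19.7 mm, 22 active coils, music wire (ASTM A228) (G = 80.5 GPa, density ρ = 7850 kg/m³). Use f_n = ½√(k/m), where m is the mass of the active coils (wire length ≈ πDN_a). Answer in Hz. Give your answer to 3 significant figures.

k = Gd⁴/(8D³N_a) = (80.5×10³)(2.1⁴)/(8·19.7³·22) = 1.1635 N/mm = 1163.5 N/m
Wire length L = πDN_a = π·19.7·22 = 1361.6 mm
m = ρ·(πd²/4)·L = 7850 × 3.4636×10⁻⁶ m² × 1.3616 m = 0.03702 kg
f_n = ½√(k/m) = 0.5·√(1163.5/0.03702) = 0.5·√(31429) = 88.641 Hz

88.6 Hz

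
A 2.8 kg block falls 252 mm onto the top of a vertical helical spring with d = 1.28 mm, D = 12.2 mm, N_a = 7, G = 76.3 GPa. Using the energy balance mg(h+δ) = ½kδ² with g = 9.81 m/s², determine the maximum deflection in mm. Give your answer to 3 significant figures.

97.7 mm

k = Gd⁴/(8D³N_a) = (76.3×10³)(1.28⁴)/(8·12.2³·7) = 2.0142 N/mm
W = mg = 2.8 × 9.81 = 27.468 N
½kδ² − Wδ − Wh = 0 → δ = (W + √(W² + 2kWh))/k
δ = (27.468 + √(754.49 + 27884))/2.0142 = (27.468 + 169.23)/2.0142 = 97.656 mm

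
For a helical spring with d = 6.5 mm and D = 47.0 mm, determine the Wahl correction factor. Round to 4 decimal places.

C = D/d = 47.0/6.5 = 7.2308
K_W = (4C−1)/(4C−4) + 0.615/C = 27.923/24.923 + 0.0851 = 1.2054

1.2054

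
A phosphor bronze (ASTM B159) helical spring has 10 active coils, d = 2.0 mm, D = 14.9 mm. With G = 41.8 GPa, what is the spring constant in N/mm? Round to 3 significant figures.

k = Gd⁴/(8D³N_a) = (41.8×10³ × 2.0⁴) / (8 × 14.9³ × 10)
  = 668800 / 264636 = 2.5272 N/mm

2.53 N/mm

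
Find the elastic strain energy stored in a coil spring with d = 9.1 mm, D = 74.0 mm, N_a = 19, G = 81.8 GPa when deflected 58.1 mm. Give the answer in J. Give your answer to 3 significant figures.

15.4 J

k = Gd⁴/(8D³N_a) = (81.8×10³)(9.1⁴)/(8·74.0³·19) = 9.1071 N/mm
U = ½kδ² = 0.5 × 9.1071 × 58.1² = 15371 N·mm = 15.371 J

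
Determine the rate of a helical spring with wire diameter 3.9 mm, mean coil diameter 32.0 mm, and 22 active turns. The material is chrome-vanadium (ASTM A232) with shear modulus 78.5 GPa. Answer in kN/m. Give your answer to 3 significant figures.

3.15 kN/m

k = Gd⁴/(8D³N_a) = (78.5×10³ × 3.9⁴) / (8 × 32.0³ × 22)
  = 1.81605e+07 / 5.76717e+06 = 3.1489 N/mm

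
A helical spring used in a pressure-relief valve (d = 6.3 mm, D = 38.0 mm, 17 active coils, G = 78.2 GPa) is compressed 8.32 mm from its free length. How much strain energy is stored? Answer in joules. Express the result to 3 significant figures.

k = Gd⁴/(8D³N_a) = (78.2×10³)(6.3⁴)/(8·38.0³·17) = 16.507 N/mm
U = ½kδ² = 0.5 × 16.507 × 8.32² = 571.34 N·mm = 0.57134 J

0.571 J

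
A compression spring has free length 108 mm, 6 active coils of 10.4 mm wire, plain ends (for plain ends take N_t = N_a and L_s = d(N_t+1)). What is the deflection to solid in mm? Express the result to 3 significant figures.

35.2 mm

N_t = 6; L_s = 10.4·7 = 72.8 mm
δ_solid = L₀ − L_s = 108 − 72.8 = 35.2 mm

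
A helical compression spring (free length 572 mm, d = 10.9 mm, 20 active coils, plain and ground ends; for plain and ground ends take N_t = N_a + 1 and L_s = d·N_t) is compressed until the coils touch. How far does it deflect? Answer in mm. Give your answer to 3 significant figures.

343 mm

N_t = 21; L_s = 10.9·21 = 228.9 mm
δ_solid = L₀ − L_s = 572 − 228.9 = 343.1 mm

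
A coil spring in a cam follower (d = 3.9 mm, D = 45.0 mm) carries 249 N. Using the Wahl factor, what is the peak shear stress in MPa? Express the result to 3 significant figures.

541 MPa

Spring index C = D/d = 45.0/3.9 = 11.5385
K_W = (4C−1)/(4C−4) + 0.615/C = 45.154/42.154 + 0.0533 = 1.1245
τ₀ = 8FD/(πd³) = 8·249·45.0/(π·3.9³) = 89640/186.36 = 481.01 MPa
τ_max = K·τ₀ = 1.1245 × 481.01 = 540.89 MPa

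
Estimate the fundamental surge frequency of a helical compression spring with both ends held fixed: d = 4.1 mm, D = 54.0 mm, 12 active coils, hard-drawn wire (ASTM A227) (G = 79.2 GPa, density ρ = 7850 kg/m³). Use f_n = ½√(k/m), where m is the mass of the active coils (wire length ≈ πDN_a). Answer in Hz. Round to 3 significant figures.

k = Gd⁴/(8D³N_a) = (79.2×10³)(4.1⁴)/(8·54.0³·12) = 1.4805 N/mm = 1480.5 N/m
Wire length L = πDN_a = π·54.0·12 = 2035.8 mm
m = ρ·(πd²/4)·L = 7850 × 13.203×10⁻⁶ m² × 2.0358 m = 0.21099 kg
f_n = ½√(k/m) = 0.5·√(1480.5/0.21099) = 0.5·√(7017.1) = 41.884 Hz

41.9 Hz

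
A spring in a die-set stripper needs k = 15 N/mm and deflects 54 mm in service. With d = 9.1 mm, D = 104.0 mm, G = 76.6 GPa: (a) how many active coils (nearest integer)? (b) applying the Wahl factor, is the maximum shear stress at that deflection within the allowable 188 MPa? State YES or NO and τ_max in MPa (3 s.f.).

(a) 4 coils; (b) NO, τ_max = 312 MPa

N_a = Gd⁴/(8D³k) = (76.6×10³)(9.1⁴)/(8·104.0³·15) = 3.891 → N_a = 4
Actual rate k = Gd⁴/(8D³·4) = 14.593 N/mm
Working load F = kδ = 14.593·54 = 788.02 N
C = 104.0/9.1 = 11.4286; K_W = (4C−1)/(4C−4)+0.615/C = 1.1257
τ_max = K_W·8FD/(πd³) = 1.1257·276.94 = 311.76 MPa
τ_max > 188 MPa → exceeds allowable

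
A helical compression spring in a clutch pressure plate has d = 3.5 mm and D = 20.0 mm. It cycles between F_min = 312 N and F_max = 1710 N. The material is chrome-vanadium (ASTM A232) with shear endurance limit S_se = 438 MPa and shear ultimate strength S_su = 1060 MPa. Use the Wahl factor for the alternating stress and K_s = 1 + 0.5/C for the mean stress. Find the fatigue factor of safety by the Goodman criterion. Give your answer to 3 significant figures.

0.275

C = D/d = 20.0/3.5 = 5.7143; K_W = (4C−1)/(4C−4)+0.615/C = 1.2667; K_s = 1+0.5/C = 1.0875
F_a = (F_max−F_min)/2 = 699 N; F_m = (F_max+F_min)/2 = 1011 N
τ_a = K_W·8F_aD/(πd³) = 1.2667 × 830.32 = 1051.8 MPa
τ_m = K_s·8F_mD/(πd³) = 1.0875 × 1200.9 = 1306 MPa
Goodman: 1/n_f = τ_a/S_se + τ_m/S_su = 1051.8/438 + 1306/1060 = 2.40131 + 1.23208 = 3.6334
n_f = 1/3.6334 = 0.2752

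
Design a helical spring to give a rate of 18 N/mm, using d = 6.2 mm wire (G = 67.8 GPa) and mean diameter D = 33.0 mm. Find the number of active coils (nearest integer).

N_a = Gd⁴/(8D³k) = (67.8×10³ × 6.2⁴)/(8 × 33.0³ × 18)
    = 1.00184e+08 / 5.17493e+06 = 19.36 → 19 coils

19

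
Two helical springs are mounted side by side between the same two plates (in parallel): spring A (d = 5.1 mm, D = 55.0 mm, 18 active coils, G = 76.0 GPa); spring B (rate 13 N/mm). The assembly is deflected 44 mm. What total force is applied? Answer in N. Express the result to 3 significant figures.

k_A = Gd⁴/(8D³N_a) = (76.0×10³)(5.1⁴)/(8·55.0³·18) = 2.1461 N/mm
Parallel: k_eq = 2.1461 + 13 = 15.146 N/mm
F = k_eq·δ = 15.146·44 = 666.43 N

666 N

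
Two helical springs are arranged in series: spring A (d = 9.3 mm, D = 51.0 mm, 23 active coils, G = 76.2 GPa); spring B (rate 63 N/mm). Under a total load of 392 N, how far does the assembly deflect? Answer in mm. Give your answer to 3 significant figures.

k_A = Gd⁴/(8D³N_a) = (76.2×10³)(9.3⁴)/(8·51.0³·23) = 23.354 N/mm
Series: 1/k_eq = 1/23.354 + 1/63 = 0.058693; k_eq = 17.038 N/mm
δ = F/k_eq = 392/17.038 = 23.007 mm

23.0 mm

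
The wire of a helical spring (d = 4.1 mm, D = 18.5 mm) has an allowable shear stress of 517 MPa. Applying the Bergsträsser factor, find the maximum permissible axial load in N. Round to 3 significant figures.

568 N

C = D/d = 18.5/4.1 = 4.5122
K_B = (4C+2)/(4C−3) = 20.049/15.049 = 1.3323
τ_max = K·8FD/(πd³) → F_max = τ_allow·πd³/(8DK)
F_max = 517·π·4.1³/(8·18.5·1.3323) = 1.1194e+05/197.17 = 567.73 N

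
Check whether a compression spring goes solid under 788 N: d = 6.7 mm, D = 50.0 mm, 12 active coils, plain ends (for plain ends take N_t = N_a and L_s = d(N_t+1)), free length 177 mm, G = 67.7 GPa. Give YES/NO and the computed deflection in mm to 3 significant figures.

NO, δ = 69.3 mm

k = Gd⁴/(8D³N_a) = (67.7×10³)(6.7⁴)/(8·50.0³·12) = 11.369 N/mm
N_t = 12; L_s = 6.7·13 = 87.1 mm; δ_solid = L₀ − L_s = 177 − 87.1 = 89.9 mm
δ = F/k = 788/11.369 = 69.314 mm
δ < δ_solid → spring does not go solid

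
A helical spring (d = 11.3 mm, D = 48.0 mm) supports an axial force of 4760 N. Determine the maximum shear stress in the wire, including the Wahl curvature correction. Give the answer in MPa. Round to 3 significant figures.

Spring index C = D/d = 48.0/11.3 = 4.2478
K_W = (4C−1)/(4C−4) + 0.615/C = 15.991/12.991 + 0.1448 = 1.3757
τ₀ = 8FD/(πd³) = 8·4760·48.0/(π·11.3³) = 1.82784e+06/4533 = 403.23 MPa
τ_max = K·τ₀ = 1.3757 × 403.23 = 554.73 MPa

555 MPa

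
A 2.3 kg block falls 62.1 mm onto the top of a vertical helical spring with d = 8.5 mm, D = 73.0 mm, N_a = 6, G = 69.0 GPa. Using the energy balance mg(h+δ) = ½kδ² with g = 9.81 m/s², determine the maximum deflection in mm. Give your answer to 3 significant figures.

13.3 mm

k = Gd⁴/(8D³N_a) = (69.0×10³)(8.5⁴)/(8·73.0³·6) = 19.289 N/mm
W = mg = 2.3 × 9.81 = 22.563 N
½kδ² − Wδ − Wh = 0 → δ = (W + √(W² + 2kWh))/k
δ = (22.563 + √(509.09 + 54054.7))/19.289 = (22.563 + 233.59)/19.289 = 13.28 mm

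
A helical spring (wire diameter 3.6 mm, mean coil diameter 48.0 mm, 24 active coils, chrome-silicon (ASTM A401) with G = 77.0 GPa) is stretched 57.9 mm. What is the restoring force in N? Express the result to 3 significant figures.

k = Gd⁴/(8D³N_a) = (77.0×10³)(3.6⁴)/(8·48.0³·24) = 0.60908 N/mm
F = k·δ = 0.60908 × 57.9 = 35.266 N

35.3 N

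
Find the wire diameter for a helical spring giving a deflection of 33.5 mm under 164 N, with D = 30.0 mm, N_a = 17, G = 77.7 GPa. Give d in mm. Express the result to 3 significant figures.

Required rate k = F/δ = 164/33.5 = 4.8955 N/mm
d = (8D³N_a·k / G)^(1/4) = (8·30.0³·17·4.8955 / (77.7×10³))^0.25
  = (231.36)^0.25 = 3.9000 mm

3.90 mm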